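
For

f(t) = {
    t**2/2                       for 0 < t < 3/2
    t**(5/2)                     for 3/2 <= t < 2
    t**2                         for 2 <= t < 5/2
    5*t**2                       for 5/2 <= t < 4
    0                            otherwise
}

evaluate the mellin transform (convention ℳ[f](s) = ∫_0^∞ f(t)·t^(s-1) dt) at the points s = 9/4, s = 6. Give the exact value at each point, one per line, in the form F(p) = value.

F(9/4) = -625*2**(3/4)*5**(1/4)/34 - 64*2**(1/4)/17 - 81*2**(1/4)*3**(3/4)/152 + 81*2**(3/4)*3**(1/4)/272 + 64*2**(3/4)/19 + 5120*sqrt(2)/17
F(6) = -6561*sqrt(6)/4352 + 512*sqrt(2)/17 + 164522649/4096

along the cuts 3/2, 2, 5/2, ℳ[f](s) splits into 4 integrals
segment 0 to 3/2 holds t**2/2; add its integral
the [3/2, 2) slice contributes ∫ t**(5/2)·t^(s-1) dt
on [2, 5/2): add ∫ t**2·t^(s-1) dt
segment 5/2 to 4 holds 5*t**2; add its integral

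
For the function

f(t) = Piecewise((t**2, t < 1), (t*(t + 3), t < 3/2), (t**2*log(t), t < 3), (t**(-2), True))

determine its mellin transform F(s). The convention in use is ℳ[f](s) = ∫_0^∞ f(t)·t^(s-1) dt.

remove the shared t-power first: t on [0, 1); t + 3 on [1, 3/2); t*log(t) on [3/2, 3); …
cuts at 1, 3/2, 3: linearity sums the 4 kernel integrals
∫ over [0, 1) of t**2·t^(s-1) joins the sum
piece [1, 3/2): integrate t*(t + 3) against the kernel
segment [3/2, 3) carries t**2*log(t); integrate it
on [3, ∞) integrate f = t**(-2) against the kernel

2**(-s - 1)*(-162*2**(s + 1)*(s - 2)*(s + 1)*(2*s + (s + 1)**2 + 3) - 162*2**(s + 1)*(s - 2)*(2*s + (s + 1)**2 + 3) - 81*3**(s + 1)*(s - 2)*(s + 1)**2*(s + 2)*log(3) + 81*3**(s + 1)*(s - 2)*(s + 1)**2*(s + 2)*log(2) - 81*3**(s + 1)*(s - 2)*(s + 1)*(s + 2)*log(3) + 81*3**(s + 1)*(s - 2)*(s + 1)*(s + 2)*log(2) + 81*3**(s + 1)*(s - 2)*(s + 1)*(s + 2) + 243*3**(s + 1)*(s - 2)*(s + 1)*(2*s + (s + 1)**2 + 3) + 162*3**(s + 1)*(s - 2)*(2*s + (s + 1)**2 + 3) + 162*6**(s + 1)*(s - 2)*(s + 1)**2*(s + 2)*log(3) - 162*6**(s + 1)*(s - 2)*(s + 1)*(s + 2) + 162*6**(s + 1)*(s - 2)*(s + 1)*(s + 2)*log(3) - 2*6**(s + 1)*(s + 1)*(s + 2)*(2*s + (s + 1)**2 + 3))/(54*(s - 2)*(s + 1)*(s + 2)*(2*s + (s + 1)**2 + 3))
  -2 < Re(s) < 2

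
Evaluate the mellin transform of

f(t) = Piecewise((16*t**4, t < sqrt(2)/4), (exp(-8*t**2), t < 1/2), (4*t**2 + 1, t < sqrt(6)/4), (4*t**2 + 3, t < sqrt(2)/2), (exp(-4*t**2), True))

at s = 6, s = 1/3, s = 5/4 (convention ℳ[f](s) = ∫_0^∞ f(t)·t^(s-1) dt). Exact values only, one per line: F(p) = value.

F(6) = (300*E + 4200 + 4403*exp(2))*exp(-2)/61440
F(1/3) = sqrt(2)*(-2184*3**(1/6) - 1248*2**(1/6) - 182*uppergamma(1/6, 2) + 182*2**(1/6)*uppergamma(1/6, 2) + 21 + 182*uppergamma(1/6, 1) + 3588*2**(1/3))/728
F(5/4) = 2**(1/8)*(-4368*3**(5/8) - 3024*2**(5/8) - 1365*uppergamma(5/8, 2) + 130 + 1365*2**(5/8)*uppergamma(5/8, 2) + 1365*uppergamma(5/8, 1) + 16464*2**(1/4))/10920

invert the common scale on t to get t**4 on [0, sqrt(2)/2); exp(-2*t**2) on [sqrt(2)/2, 1); t**2 + 1 on [1, sqrt(6)/2); …
undo the power substitution: t**2 on [0, 1/2); exp(-2*t) on [1/2, 1); t + 1 on [1, 3/2); …
linearity at sqrt(2)/4, 1/2, sqrt(6)/4, sqrt(2)/2 turns ℳ[f](s) into 5 summed integrals
∫ over [0, sqrt(2)/4) of 16*t**4·t^(s-1) joins the sum
for t in [sqrt(2)/4, 1/2): the term is ∫ exp(-8*t**2)·t^(s-1)
∫ (4*t**2 + 1)·t^(s-1) over [1/2, sqrt(6)/4)
on [sqrt(6)/4, sqrt(2)/2): add ∫ (4*t**2 + 3)·t^(s-1) dt
piece [sqrt(2)/2, ∞): integrate exp(-4*t**2) against the kernel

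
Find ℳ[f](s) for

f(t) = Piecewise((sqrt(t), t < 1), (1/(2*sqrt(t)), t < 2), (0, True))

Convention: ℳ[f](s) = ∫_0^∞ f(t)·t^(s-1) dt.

reversing the shared t-power: 1 on [0, 1); 1/(2*t) on [1, 2)
the shared t-power comes off first: t on [0, 1); 1/2 on [1, 2)
cuts at 1: linearity sums the 2 kernel integrals
the [0, 1) slice contributes ∫ sqrt(t)·t^(s-1) dt
[1, 2) adds the kernel integral of 1/(2*sqrt(t))

(2**(s + 1/2)*(2*s + 1) + 4*s - 6)/(2*(2*s - 1)*(2*s + 1))
  Re(s) > -1/2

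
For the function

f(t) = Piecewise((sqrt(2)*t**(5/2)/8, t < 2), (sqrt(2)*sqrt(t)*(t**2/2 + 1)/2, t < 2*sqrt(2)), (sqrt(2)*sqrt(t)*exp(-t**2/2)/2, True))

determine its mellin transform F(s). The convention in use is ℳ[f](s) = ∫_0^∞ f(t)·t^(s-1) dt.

sqrt(2)*(2**(s/2 + 1/4)*(2*s + 1)*(2*s + 5)*uppergamma(s/2 + 1/4, 4) + 2**(s + 7/2)*(-2*s - 1) - 2**(s + 9/2) + 5*2**(3*s/2 + 11/4)*(2*s + 1) + 2**(3*s/2 + 19/4))/(4*(2*s + 1)*(2*s + 5))
  Re(s) > -5/2

reversing the common scale on t: t**(5/2) on [0, 1); sqrt(t)*(2*t**2 + 1) on [1, sqrt(2)); sqrt(t)*exp(-2*t**2) on [sqrt(2), ∞)
reversing the shared t-power: t**2 on [0, 1); 2*t**2 + 1 on [1, sqrt(2)); exp(-2*t**2) on [sqrt(2), ∞)
back out the power substitution: t on [0, 1); 2*t + 1 on [1, 2); exp(-2*t) on [2, ∞)
linearity at 2, 2*sqrt(2) turns ℳ[f](s) into 3 summed integrals
between 0 and 2 the integrand is sqrt(2)*t**(5/2)/8·t^(s-1)
over [2, 2*sqrt(2)), the kernel integral of sqrt(2)*sqrt(t)*(t**2/2 + 1)/2 enters the sum
for t in [2*sqrt(2), ∞): the term is ∫ sqrt(2)*sqrt(t)*exp(-t**2/2)/2·t^(s-1)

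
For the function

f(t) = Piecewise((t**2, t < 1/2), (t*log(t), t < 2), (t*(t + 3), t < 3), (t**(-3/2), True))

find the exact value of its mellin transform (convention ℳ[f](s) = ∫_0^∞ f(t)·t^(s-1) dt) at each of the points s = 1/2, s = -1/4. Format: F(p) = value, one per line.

F(1/2) = sqrt(2)*(-1139 + 30*sqrt(2) + 270*log(2) + 864*sqrt(6))/180
F(-1/4) = 2**(1/4)*(-436*sqrt(2) + 2*2**(3/4)*3**(1/4) + 65 + log(2**(42 + 84*sqrt(2))) + 180*6**(3/4))/63

the shared t-power comes off first: t on [0, 1/2); log(t) on [1/2, 2); t + 3 on [2, 3); …
cuts at 1/2, 2, 3: linearity sums the 4 kernel integrals
between 0 and 1/2 the integrand is t**2·t^(s-1)
for t in [1/2, 2): the term is ∫ t*log(t)·t^(s-1)
over [2, 3), the kernel integral of t*(t + 3) enters the sum
for t in [3, ∞): the term is ∫ t**(-3/2)·t^(s-1)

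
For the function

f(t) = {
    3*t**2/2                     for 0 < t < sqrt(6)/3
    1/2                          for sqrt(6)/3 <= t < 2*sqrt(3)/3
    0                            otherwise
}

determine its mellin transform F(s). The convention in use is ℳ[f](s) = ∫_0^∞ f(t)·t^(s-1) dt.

(2**(s/2)*(s/2 + 1) + s/2 - 1)/(2*(3/2)**(s/2)*s*(s/2 + 1))
  Re(s) > -2

back out the power substitution: 3*t/2 on [0, 2/3); 1/2 on [2/3, 4/3)
back out the common scale on t: t on [0, 1); 1/2 on [1, 2)
treat the 2 regions marked off by sqrt(6)/3 separately and sum
between 0 and sqrt(6)/3 the integrand is 3*t**2/2·t^(s-1)
∫ over [sqrt(6)/3, 2*sqrt(3)/3) of 1/2·t^(s-1) joins the sum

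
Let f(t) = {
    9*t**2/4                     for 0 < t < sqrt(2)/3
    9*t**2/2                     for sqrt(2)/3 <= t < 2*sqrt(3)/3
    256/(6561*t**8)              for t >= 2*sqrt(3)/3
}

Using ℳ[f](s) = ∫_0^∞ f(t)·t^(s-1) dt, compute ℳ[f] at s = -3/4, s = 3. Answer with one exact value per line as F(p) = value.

F(-3/4) = 2**(5/8)*3**(3/4)*(-1701 + 3403*6**(5/8))/8505
F(3) = sqrt(2)*(-27 + 1948*sqrt(6))/3645

remove the common scale on t first: t**2 on [0, sqrt(2)/2); 2*t**2 on [sqrt(2)/2, sqrt(3)); t**(-8) on [sqrt(3), ∞)
undo the power substitution: t on [0, 1/2); 2*t on [1/2, 3); t**(-4) on [3, ∞)
decompose at sqrt(2)/3, 2*sqrt(3)/3; ℳ[f](s) sums the 3 pieces' integrals
on [0, sqrt(2)/3) integrate f = 9*t**2/4 against the kernel
[sqrt(2)/3, 2*sqrt(3)/3) adds the kernel integral of 9*t**2/2
[2*sqrt(3)/3, ∞) adds the kernel integral of 256/(6561*t**8)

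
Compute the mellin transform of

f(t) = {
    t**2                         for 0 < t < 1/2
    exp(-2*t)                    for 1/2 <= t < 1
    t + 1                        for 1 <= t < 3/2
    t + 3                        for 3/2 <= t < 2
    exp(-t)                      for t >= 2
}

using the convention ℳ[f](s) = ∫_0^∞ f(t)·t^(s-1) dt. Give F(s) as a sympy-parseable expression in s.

integrate the 5 segments split at 1/2, 1, 3/2, 2, then add the results
∫ t**2·t^(s-1) over [0, 1/2)
∫ over [1/2, 1) of exp(-2*t)·t^(s-1) joins the sum
on [1, 3/2) integrate f = (t + 1) against the kernel
on [3/2, 2) integrate f = (t + 3) against the kernel
on [2, ∞): add ∫ exp(-t)·t^(s-1) dt

(20*2**(2*s)*s*(s + 2) + 12*2**(2*s)*(s + 2) + 4*2**s*s*(s + 1)*(s + 2)*uppergamma(s, 2) - 8*2**s*s*(s + 2) - 4*2**s*(s + 2) - 8*3**s*s*(s + 2) - 8*3**s*(s + 2) + 4*s*(s + 1)*(s + 2)*uppergamma(s, 1) - 4*s*(s + 1)*(s + 2)*uppergamma(s, 2) + s*(s + 1))/(4*2**s*s*(s + 1)*(s + 2))
  Re(s) > -2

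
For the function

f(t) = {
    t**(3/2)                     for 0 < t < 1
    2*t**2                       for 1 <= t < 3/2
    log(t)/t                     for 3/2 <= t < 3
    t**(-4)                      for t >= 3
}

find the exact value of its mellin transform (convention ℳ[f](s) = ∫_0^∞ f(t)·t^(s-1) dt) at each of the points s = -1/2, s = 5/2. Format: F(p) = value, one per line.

F(-1/2) = -1/3 - 4*sqrt(6)*log(2)/27 - 2*sqrt(3)*log(3)/27 - 106*sqrt(3)/2187 + 4*sqrt(6)*log(3)/27 + 89*sqrt(6)/81
F(5/2) = -34*sqrt(3)/27 - 7/36 + log(2**(sqrt(6)/2)*3**(-sqrt(6)/2 + 2*sqrt(3))) + 35*sqrt(6)/24

f breaks at 1, 3/2, 3 into 4 integrals to sum
for t in [0, 1): the term is ∫ t**(3/2)·t^(s-1)
∫ 2*t**2·t^(s-1) over [1, 3/2)
∫ over [3/2, 3) of log(t)/t·t^(s-1) joins the sum
for t in [3, ∞): the term is ∫ t**(-4)·t^(s-1)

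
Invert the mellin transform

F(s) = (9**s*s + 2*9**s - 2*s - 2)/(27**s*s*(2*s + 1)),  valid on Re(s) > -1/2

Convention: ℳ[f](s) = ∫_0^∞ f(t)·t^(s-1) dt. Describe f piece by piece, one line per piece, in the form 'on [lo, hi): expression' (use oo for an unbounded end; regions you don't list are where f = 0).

peel off the common scale on t: 3*sqrt(t)/2 on [0, 1/9); 2 - 3*sqrt(t)/2 on [1/9, 1)
peel off the power substitution: 3*t/2 on [0, 1/3); 2 - 3*t/2 on [1/3, 1)
undo the common scale on t: t on [0, 1/2); 2 - t on [1/2, 3/2)
treat the 2 regions marked off by 1/27 separately and sum
[0, 1/27) adds the kernel integral of 3*sqrt(3)*sqrt(t)/2
[1/27, 1/3) adds the kernel integral of (-3*sqrt(3)*sqrt(t)/2 + 2)

on [0, 1/27): 3*sqrt(3)*sqrt(t)/2
on [1/27, 1/3): -3*sqrt(3)*sqrt(t)/2 + 2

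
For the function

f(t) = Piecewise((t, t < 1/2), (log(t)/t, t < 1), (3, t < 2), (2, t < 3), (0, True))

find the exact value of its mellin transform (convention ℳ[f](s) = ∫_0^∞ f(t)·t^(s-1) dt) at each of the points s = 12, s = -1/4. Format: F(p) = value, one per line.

the 4 pieces separated at 1/2, 1, 2 each add one integral
segment 0 to 1/2 holds t; add its integral
segment 1/2 to 1 holds log(t)/t; add its integral
over [1, 2), the kernel integral of 3 enters the sum
piece [2, 3): integrate 2 against the kernel

F(12) = log(2)/22528 + 3437263911431/38658048
F(-1/4) = -8*3**(3/4)/3 - 2*2**(3/4) - 8*2**(1/4)*log(2)/5 + 146*2**(1/4)/75 + 284/25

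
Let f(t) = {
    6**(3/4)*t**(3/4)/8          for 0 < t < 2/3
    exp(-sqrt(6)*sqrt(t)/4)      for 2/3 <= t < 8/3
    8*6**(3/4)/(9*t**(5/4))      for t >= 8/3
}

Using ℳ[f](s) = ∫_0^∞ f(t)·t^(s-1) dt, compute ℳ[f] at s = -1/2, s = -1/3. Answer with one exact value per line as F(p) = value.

F(-1/2) = sqrt(6)*(-expint(2, 1)/2 + 1/7 + expint(2, 1/2) + sqrt(2)/2)
F(-1/3) = 3**(1/3)*(-uppergamma(-2/3, 1) + 6/19 + uppergamma(-2/3, 1/2) + 3*2**(1/6)/5)

undo the common scale on t: sqrt(2)*t**(3/4)/4 on [0, 1); exp(-sqrt(t)/2) on [1, 4); 4*sqrt(2)/t**(5/4) on [4, ∞)
peel off the power substitution: sqrt(2)*t**(3/2)/4 on [0, 1); exp(-t/2) on [1, 2); 4*sqrt(2)/t**(5/2) on [2, ∞)
remove the common scale on t first: t**(3/2) on [0, 1/2); exp(-t) on [1/2, 1); t**(-5/2) on [1, ∞)
the 3 pieces separated at 2/3, 8/3 each add one integral
on [0, 2/3) integrate f = 6**(3/4)*t**(3/4)/8 against the kernel
∫ over [2/3, 8/3) of exp(-sqrt(6)*sqrt(t)/4)·t^(s-1) joins the sum
segment [8/3, ∞) carries 8*6**(3/4)/(9*t**(5/4)); integrate it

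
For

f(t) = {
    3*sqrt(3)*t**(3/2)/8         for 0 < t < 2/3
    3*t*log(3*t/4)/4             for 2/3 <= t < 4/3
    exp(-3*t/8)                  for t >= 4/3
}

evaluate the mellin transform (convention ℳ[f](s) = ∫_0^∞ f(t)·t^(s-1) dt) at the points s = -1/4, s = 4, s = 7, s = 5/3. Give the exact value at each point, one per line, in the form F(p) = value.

the common scale on t comes off first: sqrt(2)*t**(3/2)/4 on [0, 1); t*log(t/2)/2 on [1, 2); exp(-t/4) on [2, ∞)
invert the common scale on t to get t**(3/2) on [0, 1/2); t*log(t) on [1/2, 1); exp(-t/2) on [1, ∞)
cuts at 2/3, 4/3: linearity sums the 3 kernel integrals
segment 0 to 2/3 holds 3*sqrt(3)*t**(3/2)/8; add its integral
[2/3, 4/3) adds the kernel integral of 3*t*log(3*t/4)/4
[4/3, ∞) adds the kernel integral of exp(-3*t/8)

F(-1/4) = 2**(3/4)*3**(1/4)*(-80*2**(3/4) + 18*sqrt(2) + 45*sqrt(2)*uppergamma(-1/4, 1/2) + 60*log(2) + 80)/180
F(4) = 8*((-341 + 25*sqrt(2) + 55*log(2))*exp(1/2) + 1390400)*exp(-1/2)/22275
F(7) = ((-4335 + 64*sqrt(2) + 136*log(2))*exp(1/2) + 42321215488)*exp(-1/2)/37179
F(5/3) = 2**(2/3)*3**(1/3)*(-684*2**(2/3) + 171 + 192*sqrt(2) + 456*log(2) + 19456*2**(1/3)*uppergamma(5/3, 1/2))/10944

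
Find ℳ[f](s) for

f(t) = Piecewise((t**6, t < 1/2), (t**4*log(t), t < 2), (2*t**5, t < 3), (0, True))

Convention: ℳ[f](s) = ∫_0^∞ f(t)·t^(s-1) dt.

2**(-s - 4)*(-16*2**(2*s + 8)*(s + 4)**2*(s + 6) + 4*2**(2*s + 8)*(s + 4)*(s + 5)*(s + 6)*log(2) - 4*2**(2*s + 8)*(s + 5)*(s + 6) + 24*6**(s + 4)*(s + 4)**2*(s + 6) + (s + 4)**2*(s + 5) + 4*(s + 4)*(s + 5)*(s + 6)*log(2) + (s + 6)*(4*s + 20))/(4*(s + 4)**2*(s + 5)*(s + 6))
  Re(s) > -6

back out the shared t-power: t**4 on [0, 1/2); t**2*log(t) on [1/2, 2); 2*t**3 on [2, 3)
reversing the shared t-power: t**2 on [0, 1/2); log(t) on [1/2, 2); 2*t on [2, 3)
the 3 pieces separated at 1/2, 2 each add one integral
segment [0, 1/2) carries t**6; integrate it
on [1/2, 2) integrate f = t**4*log(t) against the kernel
for t in [2, 3): the term is ∫ 2*t**5·t^(s-1)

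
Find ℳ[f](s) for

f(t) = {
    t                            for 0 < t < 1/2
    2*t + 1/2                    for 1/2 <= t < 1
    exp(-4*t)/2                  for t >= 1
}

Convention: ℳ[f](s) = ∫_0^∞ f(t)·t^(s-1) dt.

the shared t-power comes off first: 1 on [0, 1/2); (4*t + 1)/(2*t) on [1/2, 1); exp(-4*t)/(2*t) on [1, ∞)
the common scale on t comes off first: 1 on [0, 1); (2*t + 1)/t on [1, 2); exp(-2*t)/t on [2, ∞)
strip the shared t-power: t on [0, 1); 2*t + 1 on [1, 2); exp(-2*t) on [2, ∞)
summing 3 kernel integrals split by 1/2, 1 yields ℳ[f](s)
on [0, 1/2) integrate f = t against the kernel
segment [1/2, 1) carries (2*t + 1/2); integrate it
on [1, ∞) integrate f = exp(-4*t)/2 against the kernel

(-2*2**(2*s)*s + 2**s*s*(s + 1)*uppergamma(s, 4) - 4**s + 5*8**s*s + 8**s)/(2*2**(3*s)*s*(s + 1))
  Re(s) > -1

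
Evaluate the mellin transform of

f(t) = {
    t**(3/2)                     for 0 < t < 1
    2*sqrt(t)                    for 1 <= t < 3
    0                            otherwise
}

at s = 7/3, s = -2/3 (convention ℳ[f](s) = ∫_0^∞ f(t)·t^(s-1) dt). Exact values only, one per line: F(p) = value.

F(7/3) = -174/391 + 108*3**(5/6)/17
F(-2/3) = 66/5 - 4*3**(5/6)

split f at 1: ℳ[f](s) collects 2 kernel integrals
segment [0, 1) carries t**(3/2); integrate it
on [1, 3) integrate f = 2*sqrt(t) against the kernel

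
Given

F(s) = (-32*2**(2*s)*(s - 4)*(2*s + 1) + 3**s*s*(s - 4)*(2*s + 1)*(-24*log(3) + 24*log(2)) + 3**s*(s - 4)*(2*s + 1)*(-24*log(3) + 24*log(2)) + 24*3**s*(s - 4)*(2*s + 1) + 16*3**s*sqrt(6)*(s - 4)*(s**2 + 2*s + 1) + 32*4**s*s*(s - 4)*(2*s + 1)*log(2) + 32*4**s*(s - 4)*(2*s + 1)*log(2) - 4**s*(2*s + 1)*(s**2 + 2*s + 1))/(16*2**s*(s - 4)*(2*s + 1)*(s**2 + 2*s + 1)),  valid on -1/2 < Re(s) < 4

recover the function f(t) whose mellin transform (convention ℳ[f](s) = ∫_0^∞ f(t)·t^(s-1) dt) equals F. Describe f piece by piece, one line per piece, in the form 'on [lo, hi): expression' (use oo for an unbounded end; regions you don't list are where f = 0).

breakpoints 3/2, 2: one integral from each of the 3 segments
∫ sqrt(t)·t^(s-1) over [0, 3/2)
over [3/2, 2), the kernel integral of t*log(t) enters the sum
segment 2 to ∞ holds t**(-4); add its integral

on [0, 3/2): sqrt(t)
on [3/2, 2): t*log(t)
on [2, oo): t**(-4)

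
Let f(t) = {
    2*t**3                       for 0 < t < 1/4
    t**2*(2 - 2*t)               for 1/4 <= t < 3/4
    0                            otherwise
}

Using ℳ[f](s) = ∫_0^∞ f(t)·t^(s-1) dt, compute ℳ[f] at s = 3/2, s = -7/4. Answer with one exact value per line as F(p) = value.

peel off the shared t-power: 2*t on [0, 1/4); 2 - 2*t on [1/4, 3/4)
peel off the common scale on t: t on [0, 1/2); 2 - t on [1/2, 3/2)
split f at 1/4: ℳ[f](s) collects 2 kernel integrals
piece [0, 1/4): integrate 2*t**3 against the kernel
piece [1/4, 3/4): integrate t**2*(2 - 2*t) against the kernel

F(3/2) = -11/4032 + 45*sqrt(3)/896
F(-7/4) = sqrt(2)*(-18 + 17*3**(1/4))/5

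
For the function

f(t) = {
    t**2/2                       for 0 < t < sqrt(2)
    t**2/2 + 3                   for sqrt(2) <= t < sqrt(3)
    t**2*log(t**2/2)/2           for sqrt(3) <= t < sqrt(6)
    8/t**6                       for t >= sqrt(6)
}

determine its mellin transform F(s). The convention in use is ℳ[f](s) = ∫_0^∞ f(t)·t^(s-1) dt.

peel off the power substitution: t/2 on [0, 2); t/2 + 3 on [2, 3); t*log(t/2)/2 on [3, 6); …
remove the common scale on t first: t on [0, 1); t + 3 on [1, 3/2); t*log(t) on [3/2, 3); …
treat the 4 regions marked off by sqrt(2), sqrt(3), sqrt(6) separately and sum
over [0, sqrt(2)), the kernel integral of t**2/2 enters the sum
on [sqrt(2), sqrt(3)) integrate f = (t**2/2 + 3) against the kernel
segment [sqrt(3), sqrt(6)) carries t**2*log(t**2/2)/2; integrate it
segment [sqrt(6), ∞) carries 8/t**6; integrate it

(-81*2**(s/2)*s*(s/2 - 3)*(s**2/4 + s + 1) - 162*2**(s/2)*(s/2 - 3)*(s**2/4 + s + 1) - 81*3**(s/2)*s**2*(s/2 - 3)*(s/2 + 1)*log(3)/4 + 81*3**(s/2)*s**2*(s/2 - 3)*(s/2 + 1)*log(2)/4 - 81*3**(s/2)*s*(s/2 - 3)*(s/2 + 1)*log(3)/2 + 81*3**(s/2)*s*(s/2 - 3)*(s/2 + 1)*log(2)/2 + 81*3**(s/2)*s*(s/2 - 3)*(s/2 + 1)/2 + 243*3**(s/2)*s*(s/2 - 3)*(s**2/4 + s + 1)/2 + 162*3**(s/2)*(s/2 - 3)*(s**2/4 + s + 1) + 81*6**(s/2)*s**2*(s/2 - 3)*(s/2 + 1)*log(3)/2 - 81*6**(s/2)*s*(s/2 - 3)*(s/2 + 1) + 81*6**(s/2)*s*(s/2 - 3)*(s/2 + 1)*log(3) - 6**(s/2)*s*(s/2 + 1)*(s**2/4 + s + 1))/(54*s*(s/2 - 3)*(s/2 + 1)*(s**2/4 + s + 1))
  -2 < Re(s) < 6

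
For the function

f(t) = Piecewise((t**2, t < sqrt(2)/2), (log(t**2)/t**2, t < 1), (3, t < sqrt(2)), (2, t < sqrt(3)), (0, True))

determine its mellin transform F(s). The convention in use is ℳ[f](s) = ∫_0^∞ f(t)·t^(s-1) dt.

undo the power substitution: t on [0, 1/2); log(t)/t on [1/2, 1); 3 on [1, 2); …
summing 4 kernel integrals split by sqrt(2)/2, 1, sqrt(2) yields ℳ[f](s)
on [0, sqrt(2)/2) integrate f = t**2 against the kernel
[sqrt(2)/2, 1) adds the kernel integral of log(t**2)/t**2
[1, sqrt(2)) adds the kernel integral of 3
on [sqrt(2), sqrt(3)) integrate f = 2 against the kernel

(sqrt(2)/2)**s*(-4*2**(s/2)*s*(s + 2) - 6*2**(s/2)*(s + 2)*(s**2 - 4*s + 4) + 2*2**s*(s + 2)*(s**2 - 4*s + 4) + 4*6**(s/2)*(s + 2)*(s**2 - 4*s + 4) + 4*s**2*(s + 2)*log(2) - 8*s*(s + 2)*log(2) + 8*s*(s + 2) + s*(s**2 - 4*s + 4))/(2*s*(s + 2)*(s**2 - 4*s + 4))
  Re(s) > -2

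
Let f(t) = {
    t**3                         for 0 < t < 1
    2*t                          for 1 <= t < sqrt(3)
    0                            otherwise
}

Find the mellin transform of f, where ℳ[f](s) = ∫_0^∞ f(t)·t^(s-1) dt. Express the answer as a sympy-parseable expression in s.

peel off the power substitution: t**(3/2) on [0, 1); 2*sqrt(t) on [1, 3)
f breaks at 1 into 2 integrals to sum
∫ over [0, 1) of t**3·t^(s-1) joins the sum
∫ 2*t·t^(s-1) over [1, sqrt(3))

(2*3**(s/2 + 1/2)*(s + 3) - s - 5)/((s + 1)*(s + 3))
  Re(s) > -3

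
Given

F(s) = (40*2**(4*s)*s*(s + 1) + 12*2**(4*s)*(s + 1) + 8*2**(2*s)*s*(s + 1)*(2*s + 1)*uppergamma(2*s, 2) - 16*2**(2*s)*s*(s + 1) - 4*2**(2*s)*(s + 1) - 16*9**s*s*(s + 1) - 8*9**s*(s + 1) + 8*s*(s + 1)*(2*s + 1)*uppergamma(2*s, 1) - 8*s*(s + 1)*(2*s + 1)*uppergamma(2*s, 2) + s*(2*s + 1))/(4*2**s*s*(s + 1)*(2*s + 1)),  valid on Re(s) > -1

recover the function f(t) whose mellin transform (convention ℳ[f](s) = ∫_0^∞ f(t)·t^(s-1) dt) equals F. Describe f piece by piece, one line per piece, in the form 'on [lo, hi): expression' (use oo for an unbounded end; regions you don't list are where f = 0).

back out the common scale on t: t on [0, 1/4); exp(-2*sqrt(t)) on [1/4, 1); sqrt(t) + 1 on [1, 9/4); …
back out the power substitution: t**2 on [0, 1/2); exp(-2*t) on [1/2, 1); t + 1 on [1, 3/2); …
decompose at 1/2, 2, 9/2, 8; ℳ[f](s) sums the 5 pieces' integrals
segment [0, 1/2) carries t/2; integrate it
on [1/2, 2): add ∫ exp(-sqrt(2)*sqrt(t))·t^(s-1) dt
the [2, 9/2) slice contributes ∫ (sqrt(2)*sqrt(t)/2 + 1)·t^(s-1) dt
segment [9/2, 8) carries (sqrt(2)*sqrt(t)/2 + 3); integrate it
between 8 and ∞ the integrand is exp(-sqrt(2)*sqrt(t)/2)·t^(s-1)

on [0, 1/2): t/2
on [1/2, 2): exp(-sqrt(2)*sqrt(t))
on [2, 9/2): sqrt(2)*sqrt(t)/2 + 1
on [9/2, 8): sqrt(2)*sqrt(t)/2 + 3
on [8, oo): exp(-sqrt(2)*sqrt(t)/2)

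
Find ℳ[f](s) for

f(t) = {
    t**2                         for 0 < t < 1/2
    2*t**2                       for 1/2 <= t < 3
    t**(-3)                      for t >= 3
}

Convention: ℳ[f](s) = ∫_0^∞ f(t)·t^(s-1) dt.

back out the shared t-power: t on [0, 1/2); 2*t on [1/2, 3); t**(-4) on [3, ∞)
the 3 pieces separated at 1/2, 3 each add one integral
between 0 and 1/2 the integrand is t**2·t^(s-1)
[1/2, 3) adds the kernel integral of 2*t**2
over [3, ∞), the kernel integral of t**(-3) enters the sum

(1940*6**s*s - 5840*6**s - 27*s + 81)/(108*2**s*(s**2 - s - 6))
  -2 < Re(s) < 3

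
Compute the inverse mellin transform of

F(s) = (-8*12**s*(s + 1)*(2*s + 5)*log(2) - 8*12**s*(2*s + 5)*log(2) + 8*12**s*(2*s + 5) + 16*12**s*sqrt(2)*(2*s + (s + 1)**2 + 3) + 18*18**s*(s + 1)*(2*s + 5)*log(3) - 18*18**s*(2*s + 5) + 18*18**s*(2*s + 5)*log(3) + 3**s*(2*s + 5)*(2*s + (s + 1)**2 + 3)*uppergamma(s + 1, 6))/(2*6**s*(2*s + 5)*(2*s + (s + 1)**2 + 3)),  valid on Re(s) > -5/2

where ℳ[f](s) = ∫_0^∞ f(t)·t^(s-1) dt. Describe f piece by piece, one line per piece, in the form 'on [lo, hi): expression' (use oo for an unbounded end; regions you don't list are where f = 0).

back out the shared t-power: t**(7/2) on [0, 2); t**3*log(t) on [2, 3); t**2*exp(-2*t) on [3, ∞)
invert the shared t-power to get t**(3/2) on [0, 2); t*log(t) on [2, 3); exp(-2*t) on [3, ∞)
linearity at 2, 3 turns ℳ[f](s) into 3 summed integrals
on [0, 2): add ∫ t**(5/2)·t^(s-1) dt
∫ over [2, 3) of t**2*log(t)·t^(s-1) joins the sum
∫ over [3, ∞) of t*exp(-2*t)·t^(s-1) joins the sum

on [0, 2): t**(5/2)
on [2, 3): t**2*log(t)
on [3, oo): t*exp(-2*t)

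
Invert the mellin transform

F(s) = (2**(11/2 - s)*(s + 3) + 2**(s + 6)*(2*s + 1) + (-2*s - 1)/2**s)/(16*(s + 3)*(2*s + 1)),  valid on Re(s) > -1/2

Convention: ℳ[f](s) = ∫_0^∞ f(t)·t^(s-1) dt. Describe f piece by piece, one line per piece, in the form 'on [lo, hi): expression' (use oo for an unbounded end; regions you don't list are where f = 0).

on [0, 1/2): 2*sqrt(t)
on [1/2, 2): t**3/2

decompose at 1/2; ℳ[f](s) sums the 2 pieces' integrals
segment 0 to 1/2 holds 2*sqrt(t); add its integral
on [1/2, 2) integrate f = t**3/2 against the kernel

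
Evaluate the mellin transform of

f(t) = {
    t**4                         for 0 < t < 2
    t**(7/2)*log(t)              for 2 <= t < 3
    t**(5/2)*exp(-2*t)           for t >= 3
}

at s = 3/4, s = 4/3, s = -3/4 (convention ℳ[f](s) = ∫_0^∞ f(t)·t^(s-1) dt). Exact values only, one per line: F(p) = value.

remove the shared t-power first: t**2 on [0, 2); t**(3/2)*log(t) on [2, 3); sqrt(t)*exp(-2*t) on [3, ∞)
reversing the shared t-power: t**(3/2) on [0, 2); t*log(t) on [2, 3); exp(-2*t) on [3, ∞)
treat the 3 regions marked off by 2, 3 separately and sum
on [0, 2): add ∫ t**4·t^(s-1) dt
[2, 3) adds the kernel integral of t**(7/2)*log(t)
on [3, ∞) integrate f = t**(5/2)*exp(-2*t) against the kernel

F(3/4) = -1296*3**(1/4)/289 - 64*2**(1/4)*log(2)/17 + 2**(3/4)*uppergamma(13/4, 6)/16 + 256*2**(1/4)/289 + 64*2**(3/4)/19 + 324*3**(1/4)*log(3)/17
F(4/3) = -2916*3**(5/6)/841 + 2**(1/6)*uppergamma(23/6, 6)/16 + 576*2**(5/6)/841 + 6*2**(1/3) + log(3**(486*3**(5/6)/29)/2**(96*2**(5/6)/29))
F(-3/4) = -144*3**(3/4)/121 - 16*2**(3/4)*log(2)/11 + 2**(1/4)*uppergamma(7/4, 6)/4 + 64*2**(3/4)/121 + 32*2**(1/4)/13 + 36*3**(3/4)*log(3)/11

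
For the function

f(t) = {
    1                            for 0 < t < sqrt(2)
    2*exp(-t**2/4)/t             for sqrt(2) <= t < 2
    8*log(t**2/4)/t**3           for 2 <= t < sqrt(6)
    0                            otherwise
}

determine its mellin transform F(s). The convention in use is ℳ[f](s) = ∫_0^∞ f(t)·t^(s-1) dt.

reversing the common scale on t: 1 on [0, sqrt(2)/2); exp(-t**2)/t on [sqrt(2)/2, 1); log(t**2)/t**3 on [1, sqrt(6)/2)
undo the shared t-power: t on [0, sqrt(2)/2); exp(-t**2) on [sqrt(2)/2, 1); log(t**2)/t**2 on [1, sqrt(6)/2)
invert the power substitution to get sqrt(t) on [0, 1/2); exp(-t) on [1/2, 1); log(t)/t on [1, 3/2)
summing 3 kernel integrals split by sqrt(2), 2 yields ℳ[f](s)
segment [0, sqrt(2)) carries 1; integrate it
between sqrt(2) and 2 the integrand is 2*exp(-t**2/4)/t·t^(s-1)
∫ 8*log(t**2/4)/t**3·t^(s-1) over [2, sqrt(6))

2**(s/2 - 3/2)*(2**(s/2 + 1/2)*s*(-4*s + (s - 1)**2 + 8)*uppergamma(s/2 - 1/2, 1/2) - 2**(s/2 + 1/2)*s*(-4*s + (s - 1)**2 + 8)*uppergamma(s/2 - 1/2, 1) + 2**(s/2 + 5/2)*s + 3**(s/2 + 1/2)*s*(s - 1)*(-8*log(2) + 8*log(3))/9 - 16*3**(s/2 + 1/2)*s/9 + 3**(s/2 + 1/2)*s*(-16*log(3) + 16*log(2))/9 + sqrt(2)*(-72*s + 18*(s - 1)**2 + 144)/9)/(s*(-4*s + (s - 1)**2 + 8))
  Re(s) > 0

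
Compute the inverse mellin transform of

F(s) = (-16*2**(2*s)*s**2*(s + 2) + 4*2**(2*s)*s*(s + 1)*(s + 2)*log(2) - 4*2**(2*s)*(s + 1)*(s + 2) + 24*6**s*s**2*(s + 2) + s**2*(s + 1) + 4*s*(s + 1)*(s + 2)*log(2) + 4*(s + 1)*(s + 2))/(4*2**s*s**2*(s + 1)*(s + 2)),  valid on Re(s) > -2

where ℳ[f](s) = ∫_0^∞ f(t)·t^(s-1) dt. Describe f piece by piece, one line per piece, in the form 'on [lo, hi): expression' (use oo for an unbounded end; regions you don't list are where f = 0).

on [0, 1/2): t**2
on [1/2, 2): log(t)
on [2, 3): 2*t

summing 3 kernel integrals split by 1/2, 2 yields ℳ[f](s)
on [0, 1/2) integrate f = t**2 against the kernel
over [1/2, 2), the kernel integral of log(t) enters the sum
segment 2 to 3 holds 2*t; add its integral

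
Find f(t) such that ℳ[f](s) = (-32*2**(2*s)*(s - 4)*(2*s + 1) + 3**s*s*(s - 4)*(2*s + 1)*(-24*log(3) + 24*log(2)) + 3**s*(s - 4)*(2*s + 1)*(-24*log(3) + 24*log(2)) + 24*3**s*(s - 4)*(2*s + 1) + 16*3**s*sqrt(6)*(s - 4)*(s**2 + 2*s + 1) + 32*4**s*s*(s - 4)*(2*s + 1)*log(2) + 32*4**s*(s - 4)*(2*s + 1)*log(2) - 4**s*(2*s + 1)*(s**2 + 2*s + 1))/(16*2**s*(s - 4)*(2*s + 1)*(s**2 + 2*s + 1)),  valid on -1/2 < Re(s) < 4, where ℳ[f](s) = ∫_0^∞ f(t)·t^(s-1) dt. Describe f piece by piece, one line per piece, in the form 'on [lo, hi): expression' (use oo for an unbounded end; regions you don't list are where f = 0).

f breaks at 3/2, 2 into 3 integrals to sum
for t in [0, 3/2): the term is ∫ sqrt(t)·t^(s-1)
segment [3/2, 2) carries t*log(t); integrate it
∫ t**(-4)·t^(s-1) over [2, ∞)

on [0, 3/2): sqrt(t)
on [3/2, 2): t*log(t)
on [2, oo): t**(-4)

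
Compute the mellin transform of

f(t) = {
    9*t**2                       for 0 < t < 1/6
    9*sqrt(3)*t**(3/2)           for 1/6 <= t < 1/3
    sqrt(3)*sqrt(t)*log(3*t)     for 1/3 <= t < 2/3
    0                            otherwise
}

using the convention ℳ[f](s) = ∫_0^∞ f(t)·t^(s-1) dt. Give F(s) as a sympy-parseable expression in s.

2**(-s - 5/2)*(2**(s + 7/2)*(2*s + 1)**2*(3*s + 6) + 2**(s + 9/2)*(s + 2)*(2*s + 3) - 2**(2*s + 5)*(s + 2)*(2*s + 3) + 16*4**s*(s + 2)*(2*s + 1)*(2*s + 3)*log(2) + (-12*s - 24)*(2*s + 1)**2 + sqrt(2)*(2*s + 1)**2*(2*s + 3))/(3**s*(s + 2)*(2*s + 1)**2*(2*s + 3))
  Re(s) > -2

remove the common scale on t first: 9*t**2/4 on [0, 1/3); 9*sqrt(6)*t**(3/2)/4 on [1/3, 2/3); sqrt(6)*sqrt(t)*log(3*t/2)/2 on [2/3, 4/3)
reversing the common scale on t: t**2 on [0, 1/2); 3*t**(3/2) on [1/2, 1); sqrt(t)*log(t) on [1, 2)
back out the shared t-power: t**(3/2) on [0, 1/2); 3*t on [1/2, 1); log(t) on [1, 2)
breakpoints 1/6, 1/3: one integral from each of the 3 segments
over [0, 1/6), the kernel integral of 9*t**2 enters the sum
∫ over [1/6, 1/3) of 9*sqrt(3)*t**(3/2)·t^(s-1) joins the sum
for t in [1/3, 2/3): the term is ∫ sqrt(3)*sqrt(t)*log(3*t)·t^(s-1)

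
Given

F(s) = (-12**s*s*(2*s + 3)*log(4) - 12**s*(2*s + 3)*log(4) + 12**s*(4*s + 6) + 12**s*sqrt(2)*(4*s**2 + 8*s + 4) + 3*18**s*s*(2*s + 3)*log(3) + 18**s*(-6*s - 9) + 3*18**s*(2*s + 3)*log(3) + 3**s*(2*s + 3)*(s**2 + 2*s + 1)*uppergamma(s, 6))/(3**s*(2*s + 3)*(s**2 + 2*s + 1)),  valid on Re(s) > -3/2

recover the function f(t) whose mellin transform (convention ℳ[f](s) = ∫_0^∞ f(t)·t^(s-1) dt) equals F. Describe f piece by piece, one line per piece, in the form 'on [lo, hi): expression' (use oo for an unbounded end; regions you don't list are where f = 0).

back out the common scale on t: t**(3/2) on [0, 2); t*log(t) on [2, 3); exp(-2*t) on [3, ∞)
treat the 3 regions marked off by 4, 6 separately and sum
on [0, 4): add ∫ sqrt(2)*t**(3/2)/4·t^(s-1) dt
over [4, 6), the kernel integral of t*log(t/2)/2 enters the sum
segment 6 to ∞ holds exp(-t); add its integral

on [0, 4): sqrt(2)*t**(3/2)/4
on [4, 6): t*log(t/2)/2
on [6, oo): exp(-t)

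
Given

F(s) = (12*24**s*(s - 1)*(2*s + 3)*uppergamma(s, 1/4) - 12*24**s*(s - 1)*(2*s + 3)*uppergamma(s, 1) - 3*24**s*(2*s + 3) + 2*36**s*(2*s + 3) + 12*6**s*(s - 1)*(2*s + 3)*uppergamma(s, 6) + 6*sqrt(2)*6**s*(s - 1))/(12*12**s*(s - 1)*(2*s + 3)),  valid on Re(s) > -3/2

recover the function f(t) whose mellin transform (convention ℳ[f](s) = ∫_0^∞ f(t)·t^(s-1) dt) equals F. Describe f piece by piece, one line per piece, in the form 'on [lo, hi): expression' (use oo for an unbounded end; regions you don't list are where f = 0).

on [0, 1/2): t**(3/2)
on [1/2, 2): exp(-t/2)
on [2, 3): 1/(2*t)
on [3, oo): exp(-2*t)

f breaks at 1/2, 2, 3 into 4 integrals to sum
segment 0 to 1/2 holds t**(3/2); add its integral
on [1/2, 2) integrate f = exp(-t/2) against the kernel
∫ over [2, 3) of 1/(2*t)·t^(s-1) joins the sum
segment 3 to ∞ holds exp(-2*t); add its integral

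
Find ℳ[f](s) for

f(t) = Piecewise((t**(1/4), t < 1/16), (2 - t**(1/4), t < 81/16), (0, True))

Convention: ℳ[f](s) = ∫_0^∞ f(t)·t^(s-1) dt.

strip the power substitution: sqrt(t) on [0, 1/4); 2 - sqrt(t) on [1/4, 9/4)
peel off the power substitution: t on [0, 1/2); 2 - t on [1/2, 3/2)
cuts at 1/16: linearity sums the 2 kernel integrals
for t in [0, 1/16): the term is ∫ t**(1/4)·t^(s-1)
segment 1/16 to 81/16 holds (2 - t**(1/4)); add its integral

2**(1 - 4*s)*(81**s*s + 81**s - 2*s - 1)/(s*(4*s + 1))
  Re(s) > -1/4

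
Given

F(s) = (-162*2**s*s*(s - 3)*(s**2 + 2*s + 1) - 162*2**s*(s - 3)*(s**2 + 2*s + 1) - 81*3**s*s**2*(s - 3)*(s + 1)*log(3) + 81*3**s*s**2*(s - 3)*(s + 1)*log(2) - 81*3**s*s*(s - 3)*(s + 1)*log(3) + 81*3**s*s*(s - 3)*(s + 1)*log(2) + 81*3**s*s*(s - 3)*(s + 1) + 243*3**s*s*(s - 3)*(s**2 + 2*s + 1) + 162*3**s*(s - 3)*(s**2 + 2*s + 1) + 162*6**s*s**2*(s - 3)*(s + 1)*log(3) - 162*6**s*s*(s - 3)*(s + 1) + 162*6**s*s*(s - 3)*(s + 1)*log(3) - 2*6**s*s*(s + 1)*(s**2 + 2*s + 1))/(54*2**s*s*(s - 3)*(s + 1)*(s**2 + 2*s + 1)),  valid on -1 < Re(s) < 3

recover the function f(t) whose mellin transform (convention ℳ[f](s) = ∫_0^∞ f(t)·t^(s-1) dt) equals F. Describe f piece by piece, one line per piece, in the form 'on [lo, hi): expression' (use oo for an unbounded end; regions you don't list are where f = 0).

on [0, 1): t
on [1, 3/2): t + 3
on [3/2, 3): t*log(t)
on [3, oo): t**(-3)

cuts at 1, 3/2, 3: linearity sums the 4 kernel integrals
for t in [0, 1): the term is ∫ t·t^(s-1)
between 1 and 3/2 the integrand is (t + 3)·t^(s-1)
between 3/2 and 3 the integrand is t*log(t)·t^(s-1)
between 3 and ∞ the integrand is t**(-3)·t^(s-1)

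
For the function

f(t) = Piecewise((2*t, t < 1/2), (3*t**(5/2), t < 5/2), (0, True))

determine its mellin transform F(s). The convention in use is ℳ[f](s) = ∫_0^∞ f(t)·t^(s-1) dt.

slice at 1/2, transform all 2 pieces, and sum them
segment [0, 1/2) carries 2*t; integrate it
on [1/2, 5/2): add ∫ 3*t**(5/2)·t^(s-1) dt

2*(-3*2**(-s - 5/2)*(s + 1) + 2**(-s - 1)*(2*s + 5) + 3*(5/2)**(s + 5/2)*(s + 1))/((s + 1)*(2*s + 5))
  Re(s) > -1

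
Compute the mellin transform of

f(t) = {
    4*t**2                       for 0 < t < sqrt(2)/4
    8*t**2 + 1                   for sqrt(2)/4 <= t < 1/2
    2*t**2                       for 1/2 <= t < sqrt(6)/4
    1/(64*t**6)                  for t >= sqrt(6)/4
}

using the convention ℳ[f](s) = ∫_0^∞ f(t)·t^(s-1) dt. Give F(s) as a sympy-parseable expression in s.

(sqrt(2)/4)**s*(270*2**(s/2)*s*(s - 6) + 216*2**(s/2)*(s - 6) + 81*3**(s/2)*s*(s - 6) - 32*3**(s/2)*s*(s + 2) - 162*s*(s - 6) - 216*s + 1296)/(108*s*(s - 6)*(s + 2))
  -2 < Re(s) < 6

peel off the common scale on t: t**2 on [0, sqrt(2)/2); 2*t**2 + 1 on [sqrt(2)/2, 1); t**2/2 on [1, sqrt(6)/2); …
back out the power substitution: t on [0, 1/2); 2*t + 1 on [1/2, 1); t/2 on [1, 3/2); …
summing 4 kernel integrals split by sqrt(2)/4, 1/2, sqrt(6)/4 yields ℳ[f](s)
the [0, sqrt(2)/4) slice contributes ∫ 4*t**2·t^(s-1) dt
segment sqrt(2)/4 to 1/2 holds (8*t**2 + 1); add its integral
[1/2, sqrt(6)/4) adds the kernel integral of 2*t**2
∫ 1/(64*t**6)·t^(s-1) over [sqrt(6)/4, ∞)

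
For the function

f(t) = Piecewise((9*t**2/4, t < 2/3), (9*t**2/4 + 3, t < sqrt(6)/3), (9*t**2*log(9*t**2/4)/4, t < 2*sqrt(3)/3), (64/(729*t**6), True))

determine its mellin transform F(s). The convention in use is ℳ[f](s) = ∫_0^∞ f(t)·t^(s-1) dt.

(-81*2**(s/2)*s*(s/2 - 3)*(s**2/4 + s + 1) - 162*2**(s/2)*(s/2 - 3)*(s**2/4 + s + 1) - 81*3**(s/2)*s**2*(s/2 - 3)*(s/2 + 1)*log(3)/4 + 81*3**(s/2)*s**2*(s/2 - 3)*(s/2 + 1)*log(2)/4 - 81*3**(s/2)*s*(s/2 - 3)*(s/2 + 1)*log(3)/2 + 81*3**(s/2)*s*(s/2 - 3)*(s/2 + 1)*log(2)/2 + 81*3**(s/2)*s*(s/2 - 3)*(s/2 + 1)/2 + 243*3**(s/2)*s*(s/2 - 3)*(s**2/4 + s + 1)/2 + 162*3**(s/2)*(s/2 - 3)*(s**2/4 + s + 1) + 81*6**(s/2)*s**2*(s/2 - 3)*(s/2 + 1)*log(3)/2 - 81*6**(s/2)*s*(s/2 - 3)*(s/2 + 1) + 81*6**(s/2)*s*(s/2 - 3)*(s/2 + 1)*log(3) - 6**(s/2)*s*(s/2 + 1)*(s**2/4 + s + 1))/(54*2**(s/2)*(3/2)**s*s*(s/2 - 3)*(s/2 + 1)*(s**2/4 + s + 1))
  -2 < Re(s) < 6

strip the common scale on t: t**2 on [0, 1); t**2 + 3 on [1, sqrt(6)/2); t**2*log(t**2) on [sqrt(6)/2, sqrt(3)); …
reversing the power substitution: t on [0, 1); t + 3 on [1, 3/2); t*log(t) on [3/2, 3); …
summing 4 kernel integrals split by 2/3, sqrt(6)/3, 2*sqrt(3)/3 yields ℳ[f](s)
the [0, 2/3) slice contributes ∫ 9*t**2/4·t^(s-1) dt
on [2/3, sqrt(6)/3): add ∫ (9*t**2/4 + 3)·t^(s-1) dt
∫ over [sqrt(6)/3, 2*sqrt(3)/3) of 9*t**2*log(9*t**2/4)/4·t^(s-1) joins the sum
segment [2*sqrt(3)/3, ∞) carries 64/(729*t**6); integrate it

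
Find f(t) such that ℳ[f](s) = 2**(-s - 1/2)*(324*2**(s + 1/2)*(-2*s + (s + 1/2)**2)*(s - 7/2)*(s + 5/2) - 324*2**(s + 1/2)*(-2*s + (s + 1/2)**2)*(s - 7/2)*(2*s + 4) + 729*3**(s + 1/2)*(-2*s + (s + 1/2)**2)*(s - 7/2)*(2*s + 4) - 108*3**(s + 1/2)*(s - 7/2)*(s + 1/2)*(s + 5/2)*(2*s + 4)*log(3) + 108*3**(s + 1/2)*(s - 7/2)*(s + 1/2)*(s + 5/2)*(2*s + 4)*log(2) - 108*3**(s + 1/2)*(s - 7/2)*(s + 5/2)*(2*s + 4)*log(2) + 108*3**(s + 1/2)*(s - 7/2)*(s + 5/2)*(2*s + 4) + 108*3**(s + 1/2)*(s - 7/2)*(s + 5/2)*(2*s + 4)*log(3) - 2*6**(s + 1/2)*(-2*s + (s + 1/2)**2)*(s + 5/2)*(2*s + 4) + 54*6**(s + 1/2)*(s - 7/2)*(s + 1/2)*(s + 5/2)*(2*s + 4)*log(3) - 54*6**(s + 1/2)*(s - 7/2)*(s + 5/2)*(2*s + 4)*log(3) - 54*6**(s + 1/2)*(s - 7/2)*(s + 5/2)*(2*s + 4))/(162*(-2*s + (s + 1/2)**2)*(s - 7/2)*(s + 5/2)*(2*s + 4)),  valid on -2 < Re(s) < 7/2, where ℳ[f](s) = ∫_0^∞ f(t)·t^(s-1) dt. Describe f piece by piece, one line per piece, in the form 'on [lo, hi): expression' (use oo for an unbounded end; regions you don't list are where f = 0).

on [0, 1): t**2
on [1, 3/2): 2*t**(5/2)
on [3/2, 3): log(t)/sqrt(t)
on [3, oo): t**(-7/2)

invert the shared t-power to get t**(3/2) on [0, 1); 2*t**2 on [1, 3/2); log(t)/t on [3/2, 3); …
split f at 1, 3/2, 3: ℳ[f](s) collects 4 kernel integrals
over [0, 1), the kernel integral of t**2 enters the sum
the [1, 3/2) slice contributes ∫ 2*t**(5/2)·t^(s-1) dt
between 3/2 and 3 the integrand is log(t)/sqrt(t)·t^(s-1)
over [3, ∞), the kernel integral of t**(-7/2) enters the sum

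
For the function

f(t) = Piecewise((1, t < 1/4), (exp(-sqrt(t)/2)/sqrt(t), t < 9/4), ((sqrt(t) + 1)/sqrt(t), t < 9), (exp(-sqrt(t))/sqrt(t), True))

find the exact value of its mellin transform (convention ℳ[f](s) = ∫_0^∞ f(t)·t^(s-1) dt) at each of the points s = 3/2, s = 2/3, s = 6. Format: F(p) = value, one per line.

the shared t-power comes off first: t on [0, 1/4); sqrt(t)*exp(-sqrt(t)/2) on [1/4, 9/4); sqrt(t)*(sqrt(t) + 1) on [9/4, 9); …
invert the shared t-power to get sqrt(t) on [0, 1/4); exp(-sqrt(t)/2) on [1/4, 9/4); sqrt(t) + 1 on [9/4, 9); …
undo the power substitution: t on [0, 1/2); exp(-t/2) on [1/2, 3/2); t + 1 on [3/2, 3); …
slice at 1/4, 9/4, 9, transform all 4 pieces, and sum them
∫ over [0, 1/4) of 1·t^(s-1) joins the sum
on [1/4, 9/4) integrate f = exp(-sqrt(t)/2)/sqrt(t) against the kernel
on [9/4, 9): add ∫ (sqrt(t) + 1)/sqrt(t)·t^(s-1) dt
∫ exp(-sqrt(t))/sqrt(t)·t^(s-1) over [9, ∞)

F(3/2) = -14*exp(-3/4) + 8*exp(-3) + 10*exp(-1/4) + 271/12
F(2/3) = 2**(2/3)*(-33*3**(1/3)/8 - 2**(2/3)*uppergamma(1/3, 3/4) + 2**(1/3)*uppergamma(1/3, 3) + 3/8 + 2**(2/3)*uppergamma(1/3, 1/4) + 21*6**(1/3)/4)
F(6) = -8055338729409*exp(-3/4)/256 + 4080204709/33792 + 145730178*exp(-3) + 4885809916361*exp(-1/4)/256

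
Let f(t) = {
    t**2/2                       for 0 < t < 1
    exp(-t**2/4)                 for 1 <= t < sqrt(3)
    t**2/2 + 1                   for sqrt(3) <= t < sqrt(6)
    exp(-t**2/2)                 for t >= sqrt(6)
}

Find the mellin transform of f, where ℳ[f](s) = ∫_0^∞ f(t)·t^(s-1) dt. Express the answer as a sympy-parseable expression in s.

back out the power substitution: t/2 on [0, 1); exp(-t/4) on [1, 3); t/2 + 1 on [3, 6); …
the common scale on t comes off first: t on [0, 1/2); exp(-t/2) on [1/2, 3/2); t + 1 on [3/2, 3); …
summing 4 kernel integrals split by 1, sqrt(3), sqrt(6) yields ℳ[f](s)
the [0, 1) slice contributes ∫ t**2/2·t^(s-1) dt
between 1 and sqrt(3) the integrand is exp(-t**2/4)·t^(s-1)
∫ over [sqrt(3), sqrt(6)) of (t**2/2 + 1)·t^(s-1) joins the sum
between sqrt(6) and ∞ the integrand is exp(-t**2/2)·t^(s-1)

(2**(s/2)*s*(s + 2)*uppergamma(s/2, 3) + 2**s*s*(s + 2)*uppergamma(s/2, 1/4) - 2**s*s*(s + 2)*uppergamma(s/2, 3/4) - 5*3**(s/2)*s - 4*3**(s/2) + 8*6**(s/2)*s + 4*6**(s/2) + s)/(2*s*(s + 2))
  Re(s) > -2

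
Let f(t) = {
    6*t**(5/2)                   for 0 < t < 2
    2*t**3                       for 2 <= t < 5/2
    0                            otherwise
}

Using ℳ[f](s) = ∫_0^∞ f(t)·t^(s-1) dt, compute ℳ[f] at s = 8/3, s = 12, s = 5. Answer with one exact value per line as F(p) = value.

F(8/3) = -192*2**(2/3)/17 + 1152*2**(1/6)/31 + 9375*2**(1/3)*5**(2/3)/544
F(12) = 196608*sqrt(2)/29 + 29443836301/245760
F(5) = 512*sqrt(2)/5 + 325089/1024

breakpoints 2: one integral from each of the 2 segments
∫ over [0, 2) of 6*t**(5/2)·t^(s-1) joins the sum
for t in [2, 5/2): the term is ∫ 2*t**3·t^(s-1)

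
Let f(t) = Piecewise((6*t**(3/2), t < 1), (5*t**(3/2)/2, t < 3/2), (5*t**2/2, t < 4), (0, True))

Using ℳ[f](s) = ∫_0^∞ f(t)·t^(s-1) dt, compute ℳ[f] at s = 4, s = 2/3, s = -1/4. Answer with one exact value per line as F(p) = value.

F(4) = 1215*sqrt(6)/704 + 14383201/8448
F(2/3) = -135*2**(1/3)*3**(2/3)/128 + 21/13 + 135*2**(5/6)*3**(1/6)/104 + 30*2**(1/3)
F(-1/4) = -15*2**(1/4)*3**(3/4)/14 + 14/5 + 3*2**(3/4)*3**(1/4)/2 + 80*sqrt(2)/7

along the cuts 1, 3/2, ℳ[f](s) splits into 3 integrals
on [0, 1): add ∫ 6*t**(3/2)·t^(s-1) dt
[1, 3/2) adds the kernel integral of 5*t**(3/2)/2
∫ 5*t**2/2·t^(s-1) over [3/2, 4)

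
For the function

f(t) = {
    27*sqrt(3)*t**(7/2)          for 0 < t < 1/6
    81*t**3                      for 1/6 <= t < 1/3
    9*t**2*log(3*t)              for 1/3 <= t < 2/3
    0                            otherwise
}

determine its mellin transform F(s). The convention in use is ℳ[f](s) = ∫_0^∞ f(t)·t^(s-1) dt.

strip the common scale on t: t**(7/2) on [0, 1/2); 3*t**3 on [1/2, 1); t**2*log(t) on [1, 2)
strip the shared t-power: t**(3/2) on [0, 1/2); 3*t on [1/2, 1); log(t) on [1, 2)
summing 3 kernel integrals split by 1/6, 1/3 yields ℳ[f](s)
between 0 and 1/6 the integrand is 27*sqrt(3)*t**(7/2)·t^(s-1)
on [1/6, 1/3): add ∫ 81*t**3·t^(s-1) dt
∫ 9*t**2*log(3*t)·t^(s-1) over [1/3, 2/3)

(32*2**(2*s)*(s + 2)*(s + 3)*(2*s + 7)*log(2) - 32*2**(2*s)*(s + 3)*(2*s + 7) + 24*2**s*(s + 2)**2*(2*s + 7) + 8*2**s*(s + 3)*(2*s + 7) + sqrt(2)*(s + 2)**2*(s + 3) - 3*(s + 2)**2*(2*s + 7))/(8*6**s*(s + 2)**2*(s + 3)*(2*s + 7))
  Re(s) > -7/2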